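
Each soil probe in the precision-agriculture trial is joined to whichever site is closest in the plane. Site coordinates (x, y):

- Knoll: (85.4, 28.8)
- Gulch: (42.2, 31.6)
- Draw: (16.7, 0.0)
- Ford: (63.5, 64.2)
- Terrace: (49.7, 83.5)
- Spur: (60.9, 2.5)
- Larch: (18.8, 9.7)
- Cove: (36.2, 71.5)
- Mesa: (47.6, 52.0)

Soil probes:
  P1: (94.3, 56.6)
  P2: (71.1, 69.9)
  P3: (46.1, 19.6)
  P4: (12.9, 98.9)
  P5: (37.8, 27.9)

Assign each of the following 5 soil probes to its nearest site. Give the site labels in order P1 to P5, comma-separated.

P1 → Knoll (d²=852.05)
P2 → Ford (d²=90.25)
P3 → Gulch (d²=159.21)
P4 → Cove (d²=1293.65)
P5 → Gulch (d²=33.05)

Knoll, Ford, Gulch, Cove, Gulch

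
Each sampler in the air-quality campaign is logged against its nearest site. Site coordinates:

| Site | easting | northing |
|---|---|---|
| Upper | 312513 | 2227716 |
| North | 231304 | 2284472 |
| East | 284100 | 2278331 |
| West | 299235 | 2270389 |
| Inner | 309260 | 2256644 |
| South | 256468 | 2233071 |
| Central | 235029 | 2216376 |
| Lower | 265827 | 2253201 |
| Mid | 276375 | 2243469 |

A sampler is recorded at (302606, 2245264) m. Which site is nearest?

Inner

Squared distances to each site:
Upper: 406080953.000; North: 6621242468.000; East: 1435898525.000; West: 642629266.000; Inner: 173780116.000; South: 2277384293.000; Central: 5401167473.000; Lower: 1415690810.000; Mid: 691287386.000.
Minimum at Inner.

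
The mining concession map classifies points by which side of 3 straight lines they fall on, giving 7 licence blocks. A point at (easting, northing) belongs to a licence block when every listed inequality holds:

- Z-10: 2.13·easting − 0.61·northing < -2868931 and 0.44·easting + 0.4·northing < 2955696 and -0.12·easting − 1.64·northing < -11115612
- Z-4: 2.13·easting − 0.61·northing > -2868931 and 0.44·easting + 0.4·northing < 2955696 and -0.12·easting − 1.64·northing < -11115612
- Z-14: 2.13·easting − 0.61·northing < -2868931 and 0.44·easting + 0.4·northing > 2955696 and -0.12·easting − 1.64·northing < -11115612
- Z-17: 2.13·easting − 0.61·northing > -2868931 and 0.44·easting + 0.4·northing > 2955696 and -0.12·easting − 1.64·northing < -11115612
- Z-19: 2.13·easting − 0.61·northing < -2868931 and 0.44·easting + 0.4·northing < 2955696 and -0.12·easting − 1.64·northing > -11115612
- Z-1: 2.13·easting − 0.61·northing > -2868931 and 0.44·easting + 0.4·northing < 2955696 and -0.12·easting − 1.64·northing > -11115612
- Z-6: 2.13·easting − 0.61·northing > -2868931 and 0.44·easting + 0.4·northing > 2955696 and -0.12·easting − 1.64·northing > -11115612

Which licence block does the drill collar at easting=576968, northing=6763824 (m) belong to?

2.13·576968 − 0.61·6763824 = -2896990.800, which is < -2868931
0.44·576968 + 0.4·6763824 = 2959395.520, which is > 2955696
-0.12·576968 − 1.64·6763824 = -11161907.520, which is < -11115612
This sign pattern matches Z-14.

Z-14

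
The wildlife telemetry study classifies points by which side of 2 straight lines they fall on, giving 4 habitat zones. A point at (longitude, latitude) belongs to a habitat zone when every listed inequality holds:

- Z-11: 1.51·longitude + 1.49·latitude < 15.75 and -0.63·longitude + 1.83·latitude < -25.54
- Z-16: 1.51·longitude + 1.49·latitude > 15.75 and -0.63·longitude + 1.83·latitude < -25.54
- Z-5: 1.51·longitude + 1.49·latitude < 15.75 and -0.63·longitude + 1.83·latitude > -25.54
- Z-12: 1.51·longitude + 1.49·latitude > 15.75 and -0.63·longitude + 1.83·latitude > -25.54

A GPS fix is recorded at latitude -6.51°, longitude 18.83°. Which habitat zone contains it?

1.51·18.83 + 1.49·-6.51 = 18.733, which is > 15.75
-0.63·18.83 + 1.83·-6.51 = -23.776, which is > -25.54
This sign pattern matches Z-12.

Z-12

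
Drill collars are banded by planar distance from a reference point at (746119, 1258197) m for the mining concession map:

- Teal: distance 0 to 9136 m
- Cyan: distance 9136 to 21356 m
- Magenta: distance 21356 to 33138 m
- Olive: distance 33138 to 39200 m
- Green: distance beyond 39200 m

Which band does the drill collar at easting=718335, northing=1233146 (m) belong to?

Olive

Distance = √((718335−746119)² + (1233146−1258197)²) = √(771950656.000 + 627552601.000) = 37409.935 m.
33138 ≤ 37409.935 < 39200 → Olive.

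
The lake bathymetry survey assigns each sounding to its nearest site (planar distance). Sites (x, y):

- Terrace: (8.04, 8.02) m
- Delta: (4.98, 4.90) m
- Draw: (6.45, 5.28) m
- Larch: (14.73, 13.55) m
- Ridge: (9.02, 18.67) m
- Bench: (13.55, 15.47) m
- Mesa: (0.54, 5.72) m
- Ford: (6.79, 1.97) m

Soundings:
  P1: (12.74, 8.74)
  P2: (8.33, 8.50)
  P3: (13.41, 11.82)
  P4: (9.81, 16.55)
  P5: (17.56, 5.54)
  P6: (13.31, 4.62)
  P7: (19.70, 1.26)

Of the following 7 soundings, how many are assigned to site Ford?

1

P1 → Terrace
P2 → Terrace
P3 → Larch
P4 → Ridge
P5 → Larch
P6 → Terrace
P7 → Ford
1 of the 7 goes to Ford.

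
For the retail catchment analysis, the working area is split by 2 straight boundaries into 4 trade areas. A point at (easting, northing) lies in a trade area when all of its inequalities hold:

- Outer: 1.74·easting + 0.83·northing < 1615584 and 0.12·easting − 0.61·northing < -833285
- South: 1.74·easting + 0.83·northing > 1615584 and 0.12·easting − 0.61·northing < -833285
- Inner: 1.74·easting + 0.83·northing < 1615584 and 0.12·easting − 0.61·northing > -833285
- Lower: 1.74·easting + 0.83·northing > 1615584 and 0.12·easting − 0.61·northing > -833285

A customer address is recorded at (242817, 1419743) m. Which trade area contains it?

1.74·242817 + 0.83·1419743 = 1600888.270, which is < 1615584
0.12·242817 − 0.61·1419743 = -836905.190, which is < -833285
This sign pattern matches Outer.

Outer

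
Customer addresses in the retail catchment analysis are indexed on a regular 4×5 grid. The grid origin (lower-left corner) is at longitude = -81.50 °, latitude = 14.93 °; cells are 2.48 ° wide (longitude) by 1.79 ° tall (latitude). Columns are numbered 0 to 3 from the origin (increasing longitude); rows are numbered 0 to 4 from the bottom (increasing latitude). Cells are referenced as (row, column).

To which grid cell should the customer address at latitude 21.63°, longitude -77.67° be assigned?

Column index: ⌊(-77.67 − -81.50) / 2.48⌋ = ⌊1.544⌋ = 1
Row offset from origin: ⌊(21.63 − 14.93) / 1.79⌋ = ⌊3.743⌋ = 3 → row 3

(3, 1)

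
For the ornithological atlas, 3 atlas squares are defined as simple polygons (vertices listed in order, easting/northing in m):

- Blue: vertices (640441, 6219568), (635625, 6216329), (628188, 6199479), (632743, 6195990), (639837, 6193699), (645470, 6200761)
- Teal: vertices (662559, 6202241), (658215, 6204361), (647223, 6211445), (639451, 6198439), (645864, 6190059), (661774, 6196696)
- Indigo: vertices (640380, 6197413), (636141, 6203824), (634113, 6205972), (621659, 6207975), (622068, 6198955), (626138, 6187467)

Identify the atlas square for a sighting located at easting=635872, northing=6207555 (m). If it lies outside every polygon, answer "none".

Blue

Cast a ray rightward from (635872, 6207555). For each polygon, the edges (by vertex number in listed order) whose endpoints lie on opposite sides of northing = 6207555, where each meets that height, and whether that is right or left of the point:
Blue: 2–3 at easting≈631752.5 (left), 6–1 at easting≈643653.3 (right) → 1 crossing.
Teal: 2–3 at easting≈653259.0 (right), 3–4 at easting≈644898.5 (right) → 2 crossings.
Indigo: 3–4 at easting≈624270.4 (left), 4–5 at easting≈621678.0 (left) → 0 crossings.
Only Blue has an odd count, so the point is inside Blue.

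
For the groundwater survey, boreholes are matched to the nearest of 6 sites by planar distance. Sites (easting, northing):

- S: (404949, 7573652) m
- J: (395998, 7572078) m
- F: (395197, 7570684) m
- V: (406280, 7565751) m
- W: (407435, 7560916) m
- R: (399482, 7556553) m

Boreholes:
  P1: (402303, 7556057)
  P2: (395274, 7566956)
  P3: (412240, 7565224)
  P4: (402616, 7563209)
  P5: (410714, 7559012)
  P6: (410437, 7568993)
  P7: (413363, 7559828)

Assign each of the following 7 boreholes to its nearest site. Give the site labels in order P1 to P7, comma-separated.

R, F, V, V, W, V, W

P1 → R (d²=8204057.00)
P2 → F (d²=13903913.00)
P3 → V (d²=35799329.00)
P4 → V (d²=19886660.00)
P5 → W (d²=14377057.00)
P6 → V (d²=27791213.00)
P7 → W (d²=36324928.00)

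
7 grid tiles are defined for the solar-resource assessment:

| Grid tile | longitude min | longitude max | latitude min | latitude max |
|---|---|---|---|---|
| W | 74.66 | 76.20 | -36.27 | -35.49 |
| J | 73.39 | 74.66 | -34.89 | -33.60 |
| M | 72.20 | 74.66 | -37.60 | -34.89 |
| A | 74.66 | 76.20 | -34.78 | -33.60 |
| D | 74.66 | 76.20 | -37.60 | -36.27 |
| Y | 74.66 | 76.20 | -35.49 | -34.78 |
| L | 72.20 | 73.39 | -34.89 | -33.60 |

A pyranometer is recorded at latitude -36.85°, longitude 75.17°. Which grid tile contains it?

The point has longitude = 75.17 and latitude = -36.85.
Only D satisfies 74.66 ≤ longitude ≤ 76.20 and -37.60 ≤ latitude ≤ -36.27.

D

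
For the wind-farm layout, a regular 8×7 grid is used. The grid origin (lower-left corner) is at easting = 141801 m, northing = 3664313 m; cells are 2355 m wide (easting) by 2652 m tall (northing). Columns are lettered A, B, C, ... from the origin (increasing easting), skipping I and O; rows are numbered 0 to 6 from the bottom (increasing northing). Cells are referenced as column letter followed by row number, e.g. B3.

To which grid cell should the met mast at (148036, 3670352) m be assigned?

Column index: ⌊(148036 − 141801) / 2355⌋ = ⌊2.648⌋ = 2 → column C
Row offset from origin: ⌊(3670352 − 3664313) / 2652⌋ = ⌊2.277⌋ = 2 → row 2

C2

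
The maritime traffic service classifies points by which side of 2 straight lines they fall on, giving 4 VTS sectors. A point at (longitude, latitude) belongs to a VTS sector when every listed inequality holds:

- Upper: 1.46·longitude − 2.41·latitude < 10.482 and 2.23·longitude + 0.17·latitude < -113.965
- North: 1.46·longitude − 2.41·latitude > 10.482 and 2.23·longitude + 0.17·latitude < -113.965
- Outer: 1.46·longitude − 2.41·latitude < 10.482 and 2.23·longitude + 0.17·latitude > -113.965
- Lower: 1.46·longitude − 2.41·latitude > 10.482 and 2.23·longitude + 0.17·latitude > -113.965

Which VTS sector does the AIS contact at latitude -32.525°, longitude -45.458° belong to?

1.46·-45.458 − 2.41·-32.525 = 12.017, which is > 10.482
2.23·-45.458 + 0.17·-32.525 = -106.901, which is > -113.965
This sign pattern matches Lower.

Lower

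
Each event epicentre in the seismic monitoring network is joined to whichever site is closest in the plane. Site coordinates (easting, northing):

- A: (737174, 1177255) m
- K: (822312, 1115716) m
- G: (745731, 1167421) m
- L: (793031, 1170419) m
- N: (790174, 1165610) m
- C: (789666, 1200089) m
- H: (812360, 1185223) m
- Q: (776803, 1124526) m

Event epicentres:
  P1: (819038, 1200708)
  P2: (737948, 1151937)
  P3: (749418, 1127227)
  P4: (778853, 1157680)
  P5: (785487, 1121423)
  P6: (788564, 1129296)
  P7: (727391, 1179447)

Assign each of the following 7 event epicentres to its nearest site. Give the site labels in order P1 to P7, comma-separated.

P1 → H (d²=284380909.00)
P2 → G (d²=300329345.00)
P3 → Q (d²=757233626.00)
P4 → N (d²=191049941.00)
P5 → Q (d²=85040465.00)
P6 → Q (d²=161074021.00)
P7 → A (d²=100511953.00)

H, G, Q, N, Q, Q, A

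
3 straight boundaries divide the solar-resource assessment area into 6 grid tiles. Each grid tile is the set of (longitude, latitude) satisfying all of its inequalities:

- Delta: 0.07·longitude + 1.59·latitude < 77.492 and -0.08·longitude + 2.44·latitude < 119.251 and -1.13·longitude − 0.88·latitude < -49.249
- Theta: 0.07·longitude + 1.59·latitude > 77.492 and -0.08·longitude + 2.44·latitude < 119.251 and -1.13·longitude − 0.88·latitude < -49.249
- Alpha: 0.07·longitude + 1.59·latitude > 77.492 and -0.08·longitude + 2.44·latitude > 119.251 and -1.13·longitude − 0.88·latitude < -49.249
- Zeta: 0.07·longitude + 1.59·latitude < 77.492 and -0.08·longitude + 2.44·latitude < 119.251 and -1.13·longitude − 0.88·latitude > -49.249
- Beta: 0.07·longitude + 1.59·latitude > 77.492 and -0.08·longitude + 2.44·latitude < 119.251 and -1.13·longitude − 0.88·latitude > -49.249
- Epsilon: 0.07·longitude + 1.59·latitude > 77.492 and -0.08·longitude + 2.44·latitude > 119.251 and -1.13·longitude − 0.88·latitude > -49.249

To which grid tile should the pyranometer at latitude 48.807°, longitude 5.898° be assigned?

Theta

0.07·5.898 + 1.59·48.807 = 78.016, which is > 77.492
-0.08·5.898 + 2.44·48.807 = 118.617, which is < 119.251
-1.13·5.898 − 0.88·48.807 = -49.615, which is < -49.249
This sign pattern matches Theta.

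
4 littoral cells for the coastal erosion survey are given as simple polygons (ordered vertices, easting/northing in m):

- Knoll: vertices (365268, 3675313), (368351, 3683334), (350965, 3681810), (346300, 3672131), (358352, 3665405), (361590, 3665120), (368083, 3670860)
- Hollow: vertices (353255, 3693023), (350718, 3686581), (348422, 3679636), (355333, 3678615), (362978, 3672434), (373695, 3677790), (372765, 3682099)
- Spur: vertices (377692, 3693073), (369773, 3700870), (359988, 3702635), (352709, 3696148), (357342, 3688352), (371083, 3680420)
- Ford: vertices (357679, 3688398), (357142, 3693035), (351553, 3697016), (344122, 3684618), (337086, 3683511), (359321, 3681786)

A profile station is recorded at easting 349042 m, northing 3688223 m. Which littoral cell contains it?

Cast a ray rightward from (349042, 3688223). For each polygon, the edges (by vertex number in listed order) whose endpoints lie on opposite sides of northing = 3688223, where each meets that height, and whether that is right or left of the point:
Knoll: no edge straddles that height → 0 crossings.
Hollow: 1–2 at easting≈351364.7 (right), 7–1 at easting≈361827.7 (right) → 2 crossings.
Spur: 5–6 at easting≈357565.5 (right), 6–1 at easting≈375158.7 (right) → 2 crossings.
Ford: 3–4 at easting≈346282.7 (left), 6–1 at easting≈357722.5 (right) → 1 crossing.
Only Ford has an odd count, so the point is inside Ford.

Ford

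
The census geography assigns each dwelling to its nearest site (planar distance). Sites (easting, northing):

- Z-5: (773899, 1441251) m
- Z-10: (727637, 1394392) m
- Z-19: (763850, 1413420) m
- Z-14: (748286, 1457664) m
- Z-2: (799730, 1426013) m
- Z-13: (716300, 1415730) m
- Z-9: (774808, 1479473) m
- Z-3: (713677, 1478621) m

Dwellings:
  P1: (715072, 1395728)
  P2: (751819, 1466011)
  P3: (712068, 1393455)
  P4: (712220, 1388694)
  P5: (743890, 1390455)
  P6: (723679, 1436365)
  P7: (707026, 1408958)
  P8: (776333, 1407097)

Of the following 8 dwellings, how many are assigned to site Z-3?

P1 → Z-10
P2 → Z-14
P3 → Z-10
P4 → Z-10
P5 → Z-10
P6 → Z-13
P7 → Z-13
P8 → Z-19
0 of the 8 go to Z-3.

0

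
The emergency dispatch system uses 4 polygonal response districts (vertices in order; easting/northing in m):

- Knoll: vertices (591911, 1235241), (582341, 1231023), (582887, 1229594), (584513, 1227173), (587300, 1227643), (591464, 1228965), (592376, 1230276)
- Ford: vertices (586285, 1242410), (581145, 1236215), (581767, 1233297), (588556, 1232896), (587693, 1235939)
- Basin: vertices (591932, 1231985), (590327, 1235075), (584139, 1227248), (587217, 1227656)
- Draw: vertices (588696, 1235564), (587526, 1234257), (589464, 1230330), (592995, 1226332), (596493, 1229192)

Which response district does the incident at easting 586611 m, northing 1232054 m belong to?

Knoll

Cast a ray rightward from (586611, 1232054). For each polygon, the edges (by vertex number in listed order) whose endpoints lie on opposite sides of northing = 1232054, where each meets that height, and whether that is right or left of the point:
Knoll: 1–2 at easting≈584680.2 (left), 7–1 at easting≈592209.5 (right) → 1 crossing.
Ford: no edge straddles that height → 0 crossings.
Basin: 1–2 at easting≈591896.2 (right), 2–3 at easting≈587938.6 (right) → 2 crossings.
Draw: 2–3 at easting≈588613.2 (right), 5–1 at easting≈592991.0 (right) → 2 crossings.
Only Knoll has an odd count, so the point is inside Knoll.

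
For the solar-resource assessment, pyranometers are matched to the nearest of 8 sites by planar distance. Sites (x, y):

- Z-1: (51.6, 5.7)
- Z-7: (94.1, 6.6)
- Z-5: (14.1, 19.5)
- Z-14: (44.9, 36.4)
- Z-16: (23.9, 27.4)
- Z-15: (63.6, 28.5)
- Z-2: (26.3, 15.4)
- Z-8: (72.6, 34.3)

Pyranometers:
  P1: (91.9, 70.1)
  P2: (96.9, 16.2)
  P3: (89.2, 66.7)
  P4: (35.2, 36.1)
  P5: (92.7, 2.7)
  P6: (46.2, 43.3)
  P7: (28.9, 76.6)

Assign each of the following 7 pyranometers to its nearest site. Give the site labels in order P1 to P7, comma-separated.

P1 → Z-8 (d²=1654.13)
P2 → Z-7 (d²=100.00)
P3 → Z-8 (d²=1325.32)
P4 → Z-14 (d²=94.18)
P5 → Z-7 (d²=17.17)
P6 → Z-14 (d²=49.30)
P7 → Z-14 (d²=1872.04)

Z-8, Z-7, Z-8, Z-14, Z-7, Z-14, Z-14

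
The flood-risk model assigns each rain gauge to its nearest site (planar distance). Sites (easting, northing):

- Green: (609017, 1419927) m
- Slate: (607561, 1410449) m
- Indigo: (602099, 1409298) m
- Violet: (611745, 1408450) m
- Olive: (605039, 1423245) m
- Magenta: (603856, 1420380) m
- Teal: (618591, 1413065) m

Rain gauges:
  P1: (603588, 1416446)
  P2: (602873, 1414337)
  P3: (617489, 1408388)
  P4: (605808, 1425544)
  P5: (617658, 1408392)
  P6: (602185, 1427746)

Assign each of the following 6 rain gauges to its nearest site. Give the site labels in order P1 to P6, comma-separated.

P1 → Magenta (d²=15548180.00)
P2 → Indigo (d²=25990597.00)
P3 → Teal (d²=23088733.00)
P4 → Olive (d²=5876762.00)
P5 → Teal (d²=22707418.00)
P6 → Olive (d²=28404317.00)

Magenta, Indigo, Teal, Olive, Teal, Olive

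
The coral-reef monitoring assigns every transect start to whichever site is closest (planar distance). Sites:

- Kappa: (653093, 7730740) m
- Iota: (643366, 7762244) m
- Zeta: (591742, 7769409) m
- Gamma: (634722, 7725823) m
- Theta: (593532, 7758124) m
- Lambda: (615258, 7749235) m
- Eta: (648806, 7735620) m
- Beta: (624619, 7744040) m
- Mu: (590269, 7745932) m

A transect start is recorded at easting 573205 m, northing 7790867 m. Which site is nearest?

Squared distances to each site:
Kappa: 9997348673.000; Iota: 5741842050.000; Zeta: 804066133.000; Gamma: 8015063225.000; Theta: 1485290978.000; Lambda: 3501678233.000; Eta: 8767742210.000; Beta: 4836167325.000; Mu: 2310334321.000.
Minimum at Zeta.

Zeta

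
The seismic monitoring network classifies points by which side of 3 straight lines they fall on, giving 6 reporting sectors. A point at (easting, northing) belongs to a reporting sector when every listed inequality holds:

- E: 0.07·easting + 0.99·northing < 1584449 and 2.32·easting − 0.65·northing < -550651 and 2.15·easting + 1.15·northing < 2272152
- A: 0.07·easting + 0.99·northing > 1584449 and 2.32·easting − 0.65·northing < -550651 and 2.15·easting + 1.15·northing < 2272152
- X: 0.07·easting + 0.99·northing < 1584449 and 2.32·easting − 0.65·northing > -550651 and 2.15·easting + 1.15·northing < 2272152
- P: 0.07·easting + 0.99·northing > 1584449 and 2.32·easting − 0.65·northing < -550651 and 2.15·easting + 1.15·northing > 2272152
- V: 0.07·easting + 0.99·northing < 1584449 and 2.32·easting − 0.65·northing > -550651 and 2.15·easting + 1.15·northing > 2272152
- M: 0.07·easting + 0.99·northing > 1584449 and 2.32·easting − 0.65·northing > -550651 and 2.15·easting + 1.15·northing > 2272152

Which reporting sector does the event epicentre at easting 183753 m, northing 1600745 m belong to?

A

0.07·183753 + 0.99·1600745 = 1597600.260, which is > 1584449
2.32·183753 − 0.65·1600745 = -614177.290, which is < -550651
2.15·183753 + 1.15·1600745 = 2235925.700, which is < 2272152
This sign pattern matches A.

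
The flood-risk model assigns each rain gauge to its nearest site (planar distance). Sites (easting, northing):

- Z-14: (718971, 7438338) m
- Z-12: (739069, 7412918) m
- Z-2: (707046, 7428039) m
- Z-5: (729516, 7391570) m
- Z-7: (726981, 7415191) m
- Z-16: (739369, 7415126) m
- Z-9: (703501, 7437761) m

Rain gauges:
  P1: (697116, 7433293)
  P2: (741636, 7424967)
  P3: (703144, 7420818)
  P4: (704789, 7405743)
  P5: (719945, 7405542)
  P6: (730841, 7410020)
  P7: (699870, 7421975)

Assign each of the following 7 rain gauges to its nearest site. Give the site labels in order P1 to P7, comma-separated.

Z-9, Z-16, Z-2, Z-2, Z-7, Z-7, Z-2

P1 → Z-9 (d²=60731249.00)
P2 → Z-16 (d²=101984570.00)
P3 → Z-2 (d²=67368445.00)
P4 → Z-2 (d²=502205665.00)
P5 → Z-7 (d²=142608497.00)
P6 → Z-7 (d²=41638841.00)
P7 → Z-2 (d²=88267072.00)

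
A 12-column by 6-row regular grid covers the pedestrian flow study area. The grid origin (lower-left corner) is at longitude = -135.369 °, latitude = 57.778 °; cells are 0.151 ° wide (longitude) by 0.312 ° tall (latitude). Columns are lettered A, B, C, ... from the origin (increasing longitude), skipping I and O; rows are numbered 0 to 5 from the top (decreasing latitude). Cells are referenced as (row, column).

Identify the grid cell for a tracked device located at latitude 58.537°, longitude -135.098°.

(3, B)

Column index: ⌊(-135.098 − -135.369) / 0.151⌋ = ⌊1.795⌋ = 1 → column B
Row offset from origin: ⌊(58.537 − 57.778) / 0.312⌋ = ⌊2.433⌋ = 2 → row 3 (counted from top)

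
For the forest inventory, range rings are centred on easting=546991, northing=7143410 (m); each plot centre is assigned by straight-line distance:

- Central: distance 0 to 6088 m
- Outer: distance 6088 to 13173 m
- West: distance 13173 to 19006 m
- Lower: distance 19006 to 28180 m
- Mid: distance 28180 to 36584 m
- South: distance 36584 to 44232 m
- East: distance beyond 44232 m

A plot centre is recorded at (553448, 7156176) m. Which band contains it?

West

Distance = √((553448−546991)² + (7156176−7143410)²) = √(41692849.000 + 162970756.000) = 14306.069 m.
13173 ≤ 14306.069 < 19006 → West.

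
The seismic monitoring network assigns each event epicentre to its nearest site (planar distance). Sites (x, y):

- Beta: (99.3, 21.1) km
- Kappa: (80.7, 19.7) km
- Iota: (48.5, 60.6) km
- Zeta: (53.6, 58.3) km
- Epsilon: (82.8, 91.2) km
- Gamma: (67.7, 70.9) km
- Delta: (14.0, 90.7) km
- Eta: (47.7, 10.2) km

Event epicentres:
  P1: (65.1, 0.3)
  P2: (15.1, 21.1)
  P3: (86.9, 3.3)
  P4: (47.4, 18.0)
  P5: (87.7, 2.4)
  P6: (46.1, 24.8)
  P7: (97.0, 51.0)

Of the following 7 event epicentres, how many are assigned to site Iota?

0

P1 → Eta
P2 → Eta
P3 → Kappa
P4 → Eta
P5 → Kappa
P6 → Eta
P7 → Beta
0 of the 7 go to Iota.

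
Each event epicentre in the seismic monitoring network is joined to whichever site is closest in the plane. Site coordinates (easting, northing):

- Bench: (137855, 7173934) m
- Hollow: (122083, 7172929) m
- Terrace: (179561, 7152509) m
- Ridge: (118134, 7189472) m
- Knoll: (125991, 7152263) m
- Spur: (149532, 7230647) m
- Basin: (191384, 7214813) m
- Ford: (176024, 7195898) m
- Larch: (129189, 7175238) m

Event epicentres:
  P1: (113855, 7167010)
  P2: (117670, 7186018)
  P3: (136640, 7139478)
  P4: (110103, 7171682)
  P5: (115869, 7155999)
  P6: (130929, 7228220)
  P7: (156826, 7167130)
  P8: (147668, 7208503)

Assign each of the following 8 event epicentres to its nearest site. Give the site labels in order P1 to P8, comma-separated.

Hollow, Ridge, Knoll, Hollow, Knoll, Spur, Bench, Spur

P1 → Hollow (d²=102734545.00)
P2 → Ridge (d²=12145412.00)
P3 → Knoll (d²=276857426.00)
P4 → Hollow (d²=145075409.00)
P5 → Knoll (d²=116412580.00)
P6 → Spur (d²=351961938.00)
P7 → Bench (d²=406193257.00)
P8 → Spur (d²=493831232.00)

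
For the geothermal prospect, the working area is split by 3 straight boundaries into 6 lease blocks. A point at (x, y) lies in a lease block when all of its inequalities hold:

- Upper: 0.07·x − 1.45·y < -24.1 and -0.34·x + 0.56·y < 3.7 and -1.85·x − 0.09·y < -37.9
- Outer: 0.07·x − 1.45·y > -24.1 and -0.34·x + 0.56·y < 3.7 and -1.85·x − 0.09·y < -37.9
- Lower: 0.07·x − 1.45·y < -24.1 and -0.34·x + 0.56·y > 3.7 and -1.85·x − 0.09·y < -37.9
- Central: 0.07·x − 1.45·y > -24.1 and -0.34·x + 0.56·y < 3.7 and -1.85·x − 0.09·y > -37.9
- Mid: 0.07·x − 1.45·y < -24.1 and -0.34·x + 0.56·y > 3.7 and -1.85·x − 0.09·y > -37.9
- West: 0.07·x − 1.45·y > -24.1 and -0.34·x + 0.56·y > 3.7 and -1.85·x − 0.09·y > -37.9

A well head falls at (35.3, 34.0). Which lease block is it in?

0.07·35.3 − 1.45·34.0 = -46.829, which is < -24.1
-0.34·35.3 + 0.56·34.0 = 7.038, which is > 3.7
-1.85·35.3 − 0.09·34.0 = -68.365, which is < -37.9
This sign pattern matches Lower.

Lower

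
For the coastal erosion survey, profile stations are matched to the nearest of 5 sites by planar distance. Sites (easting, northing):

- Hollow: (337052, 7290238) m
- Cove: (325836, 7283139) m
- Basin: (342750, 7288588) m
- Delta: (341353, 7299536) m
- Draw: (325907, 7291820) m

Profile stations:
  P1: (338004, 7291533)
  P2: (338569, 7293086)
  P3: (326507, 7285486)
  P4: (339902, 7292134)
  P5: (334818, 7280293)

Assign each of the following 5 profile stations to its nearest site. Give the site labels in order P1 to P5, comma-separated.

Hollow, Hollow, Cove, Hollow, Cove

P1 → Hollow (d²=2583329.00)
P2 → Hollow (d²=10412393.00)
P3 → Cove (d²=5958650.00)
P4 → Hollow (d²=11717316.00)
P5 → Cove (d²=88776040.00)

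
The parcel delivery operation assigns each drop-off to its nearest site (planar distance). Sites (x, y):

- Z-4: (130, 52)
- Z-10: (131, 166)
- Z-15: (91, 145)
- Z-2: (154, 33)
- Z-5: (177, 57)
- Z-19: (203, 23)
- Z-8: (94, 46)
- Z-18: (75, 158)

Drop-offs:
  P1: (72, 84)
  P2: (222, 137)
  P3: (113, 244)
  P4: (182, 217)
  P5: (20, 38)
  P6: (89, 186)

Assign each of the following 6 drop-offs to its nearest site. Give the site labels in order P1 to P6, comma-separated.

P1 → Z-8 (d²=1928.00)
P2 → Z-5 (d²=8425.00)
P3 → Z-10 (d²=6408.00)
P4 → Z-10 (d²=5202.00)
P5 → Z-8 (d²=5540.00)
P6 → Z-18 (d²=980.00)

Z-8, Z-5, Z-10, Z-10, Z-8, Z-18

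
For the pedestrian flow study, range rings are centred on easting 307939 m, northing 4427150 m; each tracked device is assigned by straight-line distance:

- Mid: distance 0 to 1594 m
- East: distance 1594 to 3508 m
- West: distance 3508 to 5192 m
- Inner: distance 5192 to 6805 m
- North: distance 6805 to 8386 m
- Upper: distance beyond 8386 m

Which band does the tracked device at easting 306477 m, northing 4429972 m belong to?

East

Distance = √((306477−307939)² + (4429972−4427150)²) = √(2137444.000 + 7963684.000) = 3178.227 m.
1594 ≤ 3178.227 < 3508 → East.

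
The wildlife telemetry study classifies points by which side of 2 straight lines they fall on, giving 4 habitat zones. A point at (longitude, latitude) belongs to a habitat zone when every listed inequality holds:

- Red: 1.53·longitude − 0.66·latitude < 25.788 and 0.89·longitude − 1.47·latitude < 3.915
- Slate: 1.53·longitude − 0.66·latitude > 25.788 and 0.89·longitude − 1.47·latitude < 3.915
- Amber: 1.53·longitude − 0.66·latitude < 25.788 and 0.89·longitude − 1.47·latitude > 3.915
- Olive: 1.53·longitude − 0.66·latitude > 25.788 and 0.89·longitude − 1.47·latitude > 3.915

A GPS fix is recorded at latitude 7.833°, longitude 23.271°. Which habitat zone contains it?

1.53·23.271 − 0.66·7.833 = 30.435, which is > 25.788
0.89·23.271 − 1.47·7.833 = 9.197, which is > 3.915
This sign pattern matches Olive.

Olive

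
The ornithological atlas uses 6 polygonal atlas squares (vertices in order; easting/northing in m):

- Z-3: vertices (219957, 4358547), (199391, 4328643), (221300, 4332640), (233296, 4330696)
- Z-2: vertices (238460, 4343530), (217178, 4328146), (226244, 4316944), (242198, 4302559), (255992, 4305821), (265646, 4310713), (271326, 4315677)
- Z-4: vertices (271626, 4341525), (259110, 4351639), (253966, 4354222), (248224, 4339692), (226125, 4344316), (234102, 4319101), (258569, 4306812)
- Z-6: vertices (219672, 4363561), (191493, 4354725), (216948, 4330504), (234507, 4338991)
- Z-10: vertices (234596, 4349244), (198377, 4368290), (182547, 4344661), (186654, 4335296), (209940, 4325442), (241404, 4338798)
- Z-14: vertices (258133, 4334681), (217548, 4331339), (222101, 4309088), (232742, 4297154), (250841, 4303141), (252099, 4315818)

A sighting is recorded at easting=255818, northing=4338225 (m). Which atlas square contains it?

Z-4

Cast a ray rightward from (255818, 4338225). For each polygon, the edges (by vertex number in listed order) whose endpoints lie on opposite sides of northing = 4338225, where each meets that height, and whether that is right or left of the point:
Z-3: 1–2 at easting≈205980.9 (left), 4–1 at easting≈229690.0 (left) → 0 crossings.
Z-2: 1–2 at easting≈231121.1 (left), 7–1 at easting≈244719.8 (left) → 0 crossings.
Z-4: 5–6 at easting≈228051.9 (left), 7–1 at easting≈270384.7 (right) → 1 crossing.
Z-6: 2–3 at easting≈208833.6 (left), 3–4 at easting≈232922.2 (left) → 0 crossings.
Z-10: 3–4 at easting≈185369.5 (left), 5–6 at easting≈240054.1 (left) → 0 crossings.
Z-14: no edge straddles that height → 0 crossings.
Only Z-4 has an odd count, so the point is inside Z-4.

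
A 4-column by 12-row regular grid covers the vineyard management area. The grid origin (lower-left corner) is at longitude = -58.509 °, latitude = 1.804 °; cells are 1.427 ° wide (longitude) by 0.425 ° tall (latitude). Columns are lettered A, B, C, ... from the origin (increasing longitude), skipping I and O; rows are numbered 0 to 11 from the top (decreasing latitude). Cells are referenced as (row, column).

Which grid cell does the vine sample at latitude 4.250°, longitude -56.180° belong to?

Column index: ⌊(-56.180 − -58.509) / 1.427⌋ = ⌊1.632⌋ = 1 → column B
Row offset from origin: ⌊(4.250 − 1.804) / 0.425⌋ = ⌊5.755⌋ = 5 → row 6 (counted from top)

(6, B)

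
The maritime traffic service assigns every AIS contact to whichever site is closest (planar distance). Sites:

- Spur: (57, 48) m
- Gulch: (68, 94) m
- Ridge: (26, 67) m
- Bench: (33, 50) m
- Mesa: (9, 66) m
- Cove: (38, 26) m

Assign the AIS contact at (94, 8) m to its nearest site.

Squared distances to each site:
Spur: 2969.000; Gulch: 8072.000; Ridge: 8105.000; Bench: 5485.000; Mesa: 10589.000; Cove: 3460.000.
Minimum at Spur.

Spur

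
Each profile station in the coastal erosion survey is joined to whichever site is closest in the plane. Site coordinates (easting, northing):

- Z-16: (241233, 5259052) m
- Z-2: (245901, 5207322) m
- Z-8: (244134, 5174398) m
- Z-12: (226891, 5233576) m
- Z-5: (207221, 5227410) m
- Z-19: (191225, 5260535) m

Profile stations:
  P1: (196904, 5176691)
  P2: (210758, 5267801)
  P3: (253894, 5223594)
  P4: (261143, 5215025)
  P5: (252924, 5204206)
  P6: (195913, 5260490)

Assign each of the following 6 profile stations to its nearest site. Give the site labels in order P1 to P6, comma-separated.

Z-8, Z-19, Z-2, Z-2, Z-2, Z-19

P1 → Z-8 (d²=2235930749.00)
P2 → Z-19 (d²=434332845.00)
P3 → Z-2 (d²=328666033.00)
P4 → Z-2 (d²=291654773.00)
P5 → Z-2 (d²=59031985.00)
P6 → Z-19 (d²=21979369.00)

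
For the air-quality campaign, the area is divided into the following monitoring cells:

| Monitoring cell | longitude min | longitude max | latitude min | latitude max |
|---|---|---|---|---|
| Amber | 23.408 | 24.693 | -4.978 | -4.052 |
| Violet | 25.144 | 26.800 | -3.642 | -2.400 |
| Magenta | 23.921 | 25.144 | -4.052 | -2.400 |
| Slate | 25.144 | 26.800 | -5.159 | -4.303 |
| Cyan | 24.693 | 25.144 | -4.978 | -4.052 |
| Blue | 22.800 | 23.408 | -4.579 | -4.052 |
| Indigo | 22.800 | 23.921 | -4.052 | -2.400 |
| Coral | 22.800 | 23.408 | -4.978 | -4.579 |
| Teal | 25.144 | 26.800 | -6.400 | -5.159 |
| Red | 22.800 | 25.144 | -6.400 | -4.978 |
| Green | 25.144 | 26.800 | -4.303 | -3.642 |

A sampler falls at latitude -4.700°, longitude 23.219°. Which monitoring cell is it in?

Coral

The point has longitude = 23.219 and latitude = -4.700.
Only Coral satisfies 22.800 ≤ longitude ≤ 23.408 and -4.978 ≤ latitude ≤ -4.579.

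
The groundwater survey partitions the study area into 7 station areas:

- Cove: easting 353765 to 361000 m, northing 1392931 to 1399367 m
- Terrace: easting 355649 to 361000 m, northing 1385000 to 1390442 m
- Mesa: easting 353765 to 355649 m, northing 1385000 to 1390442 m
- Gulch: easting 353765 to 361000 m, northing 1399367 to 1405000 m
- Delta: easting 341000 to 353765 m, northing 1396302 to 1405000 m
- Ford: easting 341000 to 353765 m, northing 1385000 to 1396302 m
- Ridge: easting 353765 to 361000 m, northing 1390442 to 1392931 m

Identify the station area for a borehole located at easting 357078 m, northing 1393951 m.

Cove

The point has easting = 357078 and northing = 1393951.
Only Cove satisfies 353765 ≤ easting ≤ 361000 and 1392931 ≤ northing ≤ 1399367.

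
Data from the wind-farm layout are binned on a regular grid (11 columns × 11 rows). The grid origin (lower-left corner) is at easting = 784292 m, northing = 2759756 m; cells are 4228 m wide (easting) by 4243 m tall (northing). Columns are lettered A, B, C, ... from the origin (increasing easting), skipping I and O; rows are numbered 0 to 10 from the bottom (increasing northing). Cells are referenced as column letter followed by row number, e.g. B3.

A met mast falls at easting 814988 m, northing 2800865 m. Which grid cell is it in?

Column index: ⌊(814988 − 784292) / 4228⌋ = ⌊7.260⌋ = 7 → column H
Row offset from origin: ⌊(2800865 − 2759756) / 4243⌋ = ⌊9.689⌋ = 9 → row 9

H9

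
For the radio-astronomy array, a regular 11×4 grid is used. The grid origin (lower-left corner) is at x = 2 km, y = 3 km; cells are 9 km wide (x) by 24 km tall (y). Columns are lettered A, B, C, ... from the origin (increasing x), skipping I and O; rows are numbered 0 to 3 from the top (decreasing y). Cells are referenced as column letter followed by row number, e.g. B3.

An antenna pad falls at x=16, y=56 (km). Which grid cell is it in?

Column index: ⌊(16 − 2) / 9⌋ = ⌊1.556⌋ = 1 → column B
Row offset from origin: ⌊(56 − 3) / 24⌋ = ⌊2.208⌋ = 2 → row 1 (counted from top)

B1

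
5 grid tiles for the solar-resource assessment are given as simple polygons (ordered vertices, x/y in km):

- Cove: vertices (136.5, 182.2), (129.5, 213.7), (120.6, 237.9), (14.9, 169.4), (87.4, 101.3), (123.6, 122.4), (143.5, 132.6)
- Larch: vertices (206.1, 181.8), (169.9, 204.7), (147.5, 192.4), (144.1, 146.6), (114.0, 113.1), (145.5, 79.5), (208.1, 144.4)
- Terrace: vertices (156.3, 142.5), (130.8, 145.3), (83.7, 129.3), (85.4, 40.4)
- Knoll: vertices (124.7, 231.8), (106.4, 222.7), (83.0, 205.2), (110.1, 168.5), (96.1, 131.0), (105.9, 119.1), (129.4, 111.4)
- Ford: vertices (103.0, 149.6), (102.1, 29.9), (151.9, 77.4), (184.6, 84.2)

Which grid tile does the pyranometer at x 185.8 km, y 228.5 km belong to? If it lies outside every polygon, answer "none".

Cast a ray rightward from (185.8, 228.5). For each polygon, the edges (by vertex number in listed order) whose endpoints lie on opposite sides of y = 228.5, where each meets that height, and whether that is right or left of the point:
Cove: 2–3 at x≈124.06 (left), 3–4 at x≈106.10 (left) → 0 crossings.
Larch: no edge straddles that height → 0 crossings.
Terrace: no edge straddles that height → 0 crossings.
Knoll: 1–2 at x≈118.06 (left), 7–1 at x≈124.83 (left) → 0 crossings.
Ford: no edge straddles that height → 0 crossings.
All counts are even, so the point lies outside every listed polygon.

none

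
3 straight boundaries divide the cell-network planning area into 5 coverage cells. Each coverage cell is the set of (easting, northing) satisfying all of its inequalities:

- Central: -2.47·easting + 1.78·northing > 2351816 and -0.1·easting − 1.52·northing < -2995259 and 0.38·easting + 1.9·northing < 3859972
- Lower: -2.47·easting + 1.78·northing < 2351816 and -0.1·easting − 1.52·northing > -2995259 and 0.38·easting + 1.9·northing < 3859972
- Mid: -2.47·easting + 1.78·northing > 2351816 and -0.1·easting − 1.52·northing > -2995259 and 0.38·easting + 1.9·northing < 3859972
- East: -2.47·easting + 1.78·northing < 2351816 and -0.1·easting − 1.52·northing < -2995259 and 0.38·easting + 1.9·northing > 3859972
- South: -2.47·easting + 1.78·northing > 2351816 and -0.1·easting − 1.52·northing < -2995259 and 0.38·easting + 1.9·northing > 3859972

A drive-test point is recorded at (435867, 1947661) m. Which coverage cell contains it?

South

-2.47·435867 + 1.78·1947661 = 2390245.090, which is > 2351816
-0.1·435867 − 1.52·1947661 = -3004031.420, which is < -2995259
0.38·435867 + 1.9·1947661 = 3866185.360, which is > 3859972
This sign pattern matches South.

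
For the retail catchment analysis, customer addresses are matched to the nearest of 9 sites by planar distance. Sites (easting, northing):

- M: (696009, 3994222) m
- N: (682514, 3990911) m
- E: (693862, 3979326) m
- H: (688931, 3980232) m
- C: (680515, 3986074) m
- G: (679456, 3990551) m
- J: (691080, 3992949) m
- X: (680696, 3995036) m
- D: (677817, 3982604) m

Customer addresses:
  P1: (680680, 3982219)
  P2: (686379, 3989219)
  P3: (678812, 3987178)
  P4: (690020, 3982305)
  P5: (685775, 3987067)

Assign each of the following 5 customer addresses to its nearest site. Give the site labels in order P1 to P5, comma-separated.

P1 → D (d²=8344994.00)
P2 → N (d²=17801089.00)
P3 → C (d²=4119025.00)
P4 → H (d²=5483250.00)
P5 → N (d²=25410457.00)

D, N, C, H, N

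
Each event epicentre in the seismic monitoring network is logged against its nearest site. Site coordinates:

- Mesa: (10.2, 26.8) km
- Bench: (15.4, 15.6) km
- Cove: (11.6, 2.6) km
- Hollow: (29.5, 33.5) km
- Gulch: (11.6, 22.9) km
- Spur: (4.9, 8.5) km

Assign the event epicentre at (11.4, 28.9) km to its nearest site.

Squared distances to each site:
Mesa: 5.850; Bench: 192.890; Cove: 691.730; Hollow: 348.770; Gulch: 36.040; Spur: 458.410.
Minimum at Mesa.

Mesa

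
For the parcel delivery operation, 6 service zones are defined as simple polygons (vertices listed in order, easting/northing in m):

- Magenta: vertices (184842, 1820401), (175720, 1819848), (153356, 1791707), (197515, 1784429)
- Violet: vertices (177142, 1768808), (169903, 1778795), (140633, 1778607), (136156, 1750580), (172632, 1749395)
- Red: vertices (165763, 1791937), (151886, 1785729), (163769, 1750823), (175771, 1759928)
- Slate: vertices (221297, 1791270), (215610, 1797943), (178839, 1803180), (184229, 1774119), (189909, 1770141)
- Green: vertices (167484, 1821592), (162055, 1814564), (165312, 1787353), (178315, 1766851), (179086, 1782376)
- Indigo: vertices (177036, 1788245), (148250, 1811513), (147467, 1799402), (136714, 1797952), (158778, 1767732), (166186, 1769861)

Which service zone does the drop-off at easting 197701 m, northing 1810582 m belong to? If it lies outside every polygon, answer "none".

none

Cast a ray rightward from (197701, 1810582). For each polygon, the edges (by vertex number in listed order) whose endpoints lie on opposite sides of northing = 1810582, where each meets that height, and whether that is right or left of the point:
Magenta: 2–3 at easting≈168356.2 (left), 4–1 at easting≈188301.3 (left) → 0 crossings.
Violet: no edge straddles that height → 0 crossings.
Red: no edge straddles that height → 0 crossings.
Slate: no edge straddles that height → 0 crossings.
Green: 2–3 at easting≈162531.6 (left), 5–1 at easting≈170741.3 (left) → 0 crossings.
Indigo: 1–2 at easting≈149401.8 (left), 2–3 at easting≈148189.8 (left) → 0 crossings.
All counts are even, so the point lies outside every listed polygon.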